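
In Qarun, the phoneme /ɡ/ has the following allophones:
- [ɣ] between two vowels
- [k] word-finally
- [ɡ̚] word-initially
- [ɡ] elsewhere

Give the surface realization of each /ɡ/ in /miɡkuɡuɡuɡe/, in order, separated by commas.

Occurrence 1 (position 3): no conditioning environment matches → elsewhere allophone [ɡ].
Occurrence 2 (position 6): between two vowels → [ɣ].
Occurrence 3 (position 8): between two vowels → [ɣ].
Occurrence 4 (position 10): between two vowels → [ɣ].

[ɡ], [ɣ], [ɣ], [ɣ]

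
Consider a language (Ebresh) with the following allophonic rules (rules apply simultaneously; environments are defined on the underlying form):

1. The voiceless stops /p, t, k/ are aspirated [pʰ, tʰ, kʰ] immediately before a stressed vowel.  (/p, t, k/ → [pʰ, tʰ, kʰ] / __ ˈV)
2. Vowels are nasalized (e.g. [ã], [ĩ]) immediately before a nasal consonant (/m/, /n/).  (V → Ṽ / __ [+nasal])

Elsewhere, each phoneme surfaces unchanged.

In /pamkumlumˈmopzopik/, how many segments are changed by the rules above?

3

Segments that undergo a rule: /a/ → [ã] (rule 2); /u/ → [ũ] (rule 2); /u/ → [ũ] (rule 2).
All other segments surface unchanged.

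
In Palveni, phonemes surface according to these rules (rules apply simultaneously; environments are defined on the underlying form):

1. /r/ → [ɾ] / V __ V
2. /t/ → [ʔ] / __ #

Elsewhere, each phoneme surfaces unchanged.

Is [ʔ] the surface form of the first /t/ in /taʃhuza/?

No

/t/ (word-initial) is in the target of rule 2 but the environment (word-finally) is not met → [t].
The actual realization is [t], not [ʔ].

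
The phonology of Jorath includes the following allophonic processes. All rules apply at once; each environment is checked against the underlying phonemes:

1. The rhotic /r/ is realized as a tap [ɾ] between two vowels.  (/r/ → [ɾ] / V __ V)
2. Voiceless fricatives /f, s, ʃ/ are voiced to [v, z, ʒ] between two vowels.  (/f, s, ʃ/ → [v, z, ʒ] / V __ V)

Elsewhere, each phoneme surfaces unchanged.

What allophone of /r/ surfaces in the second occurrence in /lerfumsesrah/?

/r/ (between /s/ and /a/) fails the environment for rule 1, so it stays [r].

[r]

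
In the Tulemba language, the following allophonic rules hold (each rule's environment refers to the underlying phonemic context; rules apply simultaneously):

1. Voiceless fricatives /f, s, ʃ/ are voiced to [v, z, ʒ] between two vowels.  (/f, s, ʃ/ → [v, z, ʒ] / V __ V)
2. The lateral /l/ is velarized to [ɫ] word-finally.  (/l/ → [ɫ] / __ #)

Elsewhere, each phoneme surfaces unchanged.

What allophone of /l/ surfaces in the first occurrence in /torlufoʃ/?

[l]

/l/ — between /r/ and /u/; rule 2 does not apply here → [l].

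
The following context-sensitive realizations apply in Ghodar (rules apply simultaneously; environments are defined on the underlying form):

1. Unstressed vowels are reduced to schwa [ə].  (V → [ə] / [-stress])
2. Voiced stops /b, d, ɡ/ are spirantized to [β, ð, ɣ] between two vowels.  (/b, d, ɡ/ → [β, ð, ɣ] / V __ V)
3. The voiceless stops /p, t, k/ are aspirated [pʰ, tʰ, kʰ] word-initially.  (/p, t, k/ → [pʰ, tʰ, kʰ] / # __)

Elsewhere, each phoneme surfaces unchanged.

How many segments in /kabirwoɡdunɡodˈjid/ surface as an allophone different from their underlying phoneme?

Segments that undergo a rule: /k/ → [kʰ] (rule 3); /a/ → [ə] (rule 1); /b/ → [β] (rule 2); /i/ → [ə] (rule 1); /o/ → [ə] (rule 1); /u/ → [ə] (rule 1); /o/ → [ə] (rule 1).
All other segments surface unchanged.

7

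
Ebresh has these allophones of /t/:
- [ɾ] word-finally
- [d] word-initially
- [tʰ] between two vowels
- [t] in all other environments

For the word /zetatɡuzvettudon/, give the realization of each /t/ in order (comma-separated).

Occurrence 1 (position 3): between two vowels → [tʰ].
Occurrence 2 (position 5): no conditioning environment matches → elsewhere allophone [t].
Occurrence 3 (position 11): no conditioning environment matches → elsewhere allophone [t].
Occurrence 4 (position 12): no conditioning environment matches → elsewhere allophone [t].

[tʰ], [t], [t], [t]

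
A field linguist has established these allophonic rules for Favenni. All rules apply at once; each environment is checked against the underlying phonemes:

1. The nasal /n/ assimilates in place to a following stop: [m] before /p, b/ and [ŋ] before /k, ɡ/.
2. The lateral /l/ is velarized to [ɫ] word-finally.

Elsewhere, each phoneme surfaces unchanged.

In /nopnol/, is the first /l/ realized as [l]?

No

/l/ meets the environment for rule 2 (word-finally) → [ɫ].
The actual realization is [ɫ], not [l].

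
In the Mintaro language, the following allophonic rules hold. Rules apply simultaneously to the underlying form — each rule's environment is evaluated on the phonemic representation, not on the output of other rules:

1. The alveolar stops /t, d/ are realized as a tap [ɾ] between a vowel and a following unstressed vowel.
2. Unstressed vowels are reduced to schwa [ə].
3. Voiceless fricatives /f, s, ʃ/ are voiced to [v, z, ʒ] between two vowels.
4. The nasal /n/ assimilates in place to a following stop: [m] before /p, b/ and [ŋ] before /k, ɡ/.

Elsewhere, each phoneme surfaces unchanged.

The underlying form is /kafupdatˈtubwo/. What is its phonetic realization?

/k/ (word-initial) is unaffected → [k].
/a/ (between /k/ and /f/) occurs in an unstressed syllable → [ə] by rule 2.
/f/ (between /a/ and /u/) occurs between two vowels → [v] by rule 3.
/u/ meets the environment for rule 2 (in an unstressed syllable) → [ə].
/p/ (between /u/ and /d/) is unaffected → [p].
/d/ (between /p/ and /a/): rule 1 targets it, but not between a vowel and a following unstressed vowel → unchanged [d].
Rule 2 applies to /a/ (between /d/ and /t/: in an unstressed syllable) → [ə].
/t/ (between /a/ and /t/): rule 1 targets it, but not between a vowel and a following unstressed vowel → unchanged [t].
/t/ (between /t/ and /u/) is in the target of rule 1 but the environment (between a vowel and a following unstressed vowel) is not met → [t].
/u/ (between /t/ and /b/) is in the target of rule 2 but the environment (in an unstressed syllable) is not met → [u].
/b/ (between /u/ and /w/) is unaffected → [b].
/w/ stays [w].
/o/ meets the environment for rule 2 (in an unstressed syllable) → [ə].

[kəvəpdətˈtubwə]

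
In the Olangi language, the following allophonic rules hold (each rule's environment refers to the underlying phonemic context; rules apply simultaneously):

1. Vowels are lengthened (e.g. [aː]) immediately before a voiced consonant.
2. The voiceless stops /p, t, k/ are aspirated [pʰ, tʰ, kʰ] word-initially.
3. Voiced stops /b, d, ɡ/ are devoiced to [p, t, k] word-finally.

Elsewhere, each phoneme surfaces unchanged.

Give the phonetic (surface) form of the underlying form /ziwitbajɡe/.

[ziːwitbaːjɡe]

/z/ stays [z].
/i/ (between /z/ and /w/) occurs before a voiced consonant → [iː] by rule 1.
/w/ — not in any rule's target class → [w].
/i/ — between /w/ and /t/; rule 1 does not apply here → [i].
/t/ — between /i/ and /b/; rule 2 does not apply here → [t].
/b/ — between /t/ and /a/; rule 3 does not apply here → [b].
/a/ meets the environment for rule 1 (before a voiced consonant) → [aː].
/j/ (between /a/ and /ɡ/) is unaffected → [j].
/ɡ/ — between /j/ and /e/; rule 3 does not apply here → [ɡ].
/e/ (word-final): rule 1 targets it, but not before a voiced consonant → unchanged [e].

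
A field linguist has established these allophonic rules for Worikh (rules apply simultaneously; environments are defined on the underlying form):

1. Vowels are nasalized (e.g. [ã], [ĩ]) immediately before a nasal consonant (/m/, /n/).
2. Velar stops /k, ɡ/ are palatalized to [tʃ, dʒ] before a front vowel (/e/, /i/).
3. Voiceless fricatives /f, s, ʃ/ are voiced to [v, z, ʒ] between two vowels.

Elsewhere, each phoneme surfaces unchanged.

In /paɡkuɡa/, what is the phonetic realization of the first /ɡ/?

/ɡ/ (between /a/ and /k/) fails the environment for rule 2, so it stays [ɡ].

[ɡ]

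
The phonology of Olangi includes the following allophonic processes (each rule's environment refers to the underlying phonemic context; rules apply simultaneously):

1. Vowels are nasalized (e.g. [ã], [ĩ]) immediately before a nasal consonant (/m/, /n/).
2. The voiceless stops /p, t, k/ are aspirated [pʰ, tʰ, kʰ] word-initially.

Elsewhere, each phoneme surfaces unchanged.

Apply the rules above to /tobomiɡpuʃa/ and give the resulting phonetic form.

/t/ (word-initial) occurs word-initially → [tʰ] by rule 2.
/o/ (between /t/ and /b/): rule 1 targets it, but not before a nasal consonant → unchanged [o].
/b/ (between /o/ and /o/) is unaffected → [b].
Rule 1 applies to /o/ (between /b/ and /m/: before a nasal consonant) → [õ].
/m/ (between /o/ and /i/): no rule targets it → [m].
/i/ (between /m/ and /ɡ/) fails the environment for rule 1, so it stays [i].
/ɡ/ (between /i/ and /p/): no rule targets it → [ɡ].
/p/ (between /ɡ/ and /u/) is in the target of rule 2 but the environment (word-initially) is not met → [p].
/u/ (between /p/ and /ʃ/) fails the environment for rule 1, so it stays [u].
/ʃ/ — not in any rule's target class → [ʃ].
/a/ (word-final) fails the environment for rule 1, so it stays [a].

[tʰobõmiɡpuʃa]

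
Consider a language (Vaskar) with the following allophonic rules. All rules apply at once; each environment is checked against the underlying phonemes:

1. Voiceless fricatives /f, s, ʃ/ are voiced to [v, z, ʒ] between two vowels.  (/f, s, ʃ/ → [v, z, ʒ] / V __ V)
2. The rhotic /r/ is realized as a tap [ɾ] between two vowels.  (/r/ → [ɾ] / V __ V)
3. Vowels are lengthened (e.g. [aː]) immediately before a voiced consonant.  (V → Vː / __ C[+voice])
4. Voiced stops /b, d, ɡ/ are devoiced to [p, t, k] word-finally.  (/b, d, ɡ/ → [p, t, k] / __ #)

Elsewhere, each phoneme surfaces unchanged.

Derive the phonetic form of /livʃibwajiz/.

/l/ (word-initial) is unaffected → [l].
Rule 3 applies to /i/ (between /l/ and /v/: before a voiced consonant) → [iː].
/v/ stays [v].
/ʃ/ (between /v/ and /i/) is in the target of rule 1 but the environment (between two vowels) is not met → [ʃ].
/i/ (between /ʃ/ and /b/): before a voiced consonant, so rule 3 applies → [iː].
/b/ (between /i/ and /w/): rule 4 targets it, but not word-finally → unchanged [b].
/w/ stays [w].
Rule 3 applies to /a/ (between /w/ and /j/: before a voiced consonant) → [aː].
/j/ — not in any rule's target class → [j].
/i/ meets the environment for rule 3 (before a voiced consonant) → [iː].
/z/ (word-final) is unaffected → [z].

[liːvʃiːbwaːjiːz]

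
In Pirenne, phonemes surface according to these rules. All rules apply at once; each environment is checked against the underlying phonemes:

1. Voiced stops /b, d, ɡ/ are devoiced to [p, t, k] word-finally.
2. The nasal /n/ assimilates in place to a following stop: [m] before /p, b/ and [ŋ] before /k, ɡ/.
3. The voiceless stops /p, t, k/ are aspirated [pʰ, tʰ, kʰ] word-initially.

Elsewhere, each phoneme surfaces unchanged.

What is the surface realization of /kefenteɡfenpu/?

[kʰefenteɡfempu]

Rule 3 applies to /k/ (word-initial: word-initially) → [kʰ].
/n/ (between /e/ and /t/) fails the environment for rule 2, so it stays [n].
/t/ (between /n/ and /e/): rule 3 targets it, but not word-initially → unchanged [t].
/ɡ/ (between /e/ and /f/) fails the environment for rule 1, so it stays [ɡ].
/n/ — between /e/ and /p/, before a labial or velar stop — surfaces as [m] (rule 2).
/p/ (between /n/ and /u/): rule 3 targets it, but not word-initially → unchanged [p].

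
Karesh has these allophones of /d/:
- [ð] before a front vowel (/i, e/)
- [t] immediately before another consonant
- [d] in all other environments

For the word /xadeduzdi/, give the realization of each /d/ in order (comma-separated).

[ð], [d], [ð]

Occurrence 1 (position 3): before a front vowel (/i, e/) → [ð].
Occurrence 2 (position 5): no conditioning environment matches → elsewhere allophone [d].
Occurrence 3 (position 8): before a front vowel (/i, e/) → [ð].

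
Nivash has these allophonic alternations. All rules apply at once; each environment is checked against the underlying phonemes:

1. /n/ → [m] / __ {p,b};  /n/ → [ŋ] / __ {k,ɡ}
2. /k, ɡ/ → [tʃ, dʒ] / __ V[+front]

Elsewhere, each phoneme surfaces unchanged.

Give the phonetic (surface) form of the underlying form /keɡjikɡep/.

/k/ (word-initial): before a front vowel, so rule 2 applies → [tʃ].
/e/ — not in any rule's target class → [e].
/ɡ/ — between /e/ and /j/; rule 2 does not apply here → [ɡ].
/j/ — not in any rule's target class → [j].
/i/ — not in any rule's target class → [i].
/k/ (between /i/ and /ɡ/) is in the target of rule 2 but the environment (before a front vowel) is not met → [k].
/ɡ/ (between /k/ and /e/) occurs before a front vowel → [dʒ] by rule 2.
/e/ (between /ɡ/ and /p/) is unaffected → [e].
/p/ stays [p].

[tʃeɡjikdʒep]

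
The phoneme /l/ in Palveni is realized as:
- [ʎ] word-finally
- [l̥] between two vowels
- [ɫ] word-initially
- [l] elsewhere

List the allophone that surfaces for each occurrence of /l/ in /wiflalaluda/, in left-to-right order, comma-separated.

[l], [l̥], [l̥]

Occurrence 1 (position 4): no conditioning environment matches → elsewhere allophone [l].
Occurrence 2 (position 6): between two vowels → [l̥].
Occurrence 3 (position 8): between two vowels → [l̥].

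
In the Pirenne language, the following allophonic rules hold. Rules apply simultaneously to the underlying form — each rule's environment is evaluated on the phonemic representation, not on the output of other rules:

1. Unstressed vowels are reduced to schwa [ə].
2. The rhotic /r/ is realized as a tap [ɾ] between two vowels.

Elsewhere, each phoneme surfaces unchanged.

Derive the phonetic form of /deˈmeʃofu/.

/d/ (word-initial) is unaffected → [d].
/e/ (between /d/ and /m/) occurs in an unstressed syllable → [ə] by rule 1.
/m/ — not in any rule's target class → [m].
/e/ — between /m/ and /ʃ/; rule 1 does not apply here → [e].
/ʃ/ stays [ʃ].
/o/ meets the environment for rule 1 (in an unstressed syllable) → [ə].
/f/ stays [f].
/u/ meets the environment for rule 1 (in an unstressed syllable) → [ə].

[dəˈmeʃəfə]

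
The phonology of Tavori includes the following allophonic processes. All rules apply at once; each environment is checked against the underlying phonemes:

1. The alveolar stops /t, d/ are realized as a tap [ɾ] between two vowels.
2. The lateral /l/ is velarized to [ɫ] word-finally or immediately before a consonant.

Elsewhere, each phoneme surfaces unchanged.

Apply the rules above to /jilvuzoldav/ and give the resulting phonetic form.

/j/ (word-initial): no rule targets it → [j].
/i/ (between /j/ and /l/): no rule targets it → [i].
/l/ — between /i/ and /v/, word-finally or immediately before a consonant — surfaces as [ɫ] (rule 2).
/v/ (between /l/ and /u/) is unaffected → [v].
/u/ stays [u].
/z/ — not in any rule's target class → [z].
/o/ (between /z/ and /l/) is unaffected → [o].
/l/ (between /o/ and /d/): word-finally or immediately before a consonant, so rule 2 applies → [ɫ].
/d/ (between /l/ and /a/) is in the target of rule 1 but the environment (between two vowels) is not met → [d].
/a/ — not in any rule's target class → [a].
/v/ — not in any rule's target class → [v].

[jiɫvuzoɫdav]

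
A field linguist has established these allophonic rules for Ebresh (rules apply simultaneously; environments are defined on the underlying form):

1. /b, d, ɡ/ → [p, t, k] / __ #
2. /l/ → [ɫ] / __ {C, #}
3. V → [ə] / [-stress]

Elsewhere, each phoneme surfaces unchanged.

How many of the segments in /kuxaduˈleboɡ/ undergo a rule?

5

Segments that undergo a rule: /u/ → [ə] (rule 3); /a/ → [ə] (rule 3); /u/ → [ə] (rule 3); /o/ → [ə] (rule 3); /ɡ/ → [k] (rule 1).
All other segments surface unchanged.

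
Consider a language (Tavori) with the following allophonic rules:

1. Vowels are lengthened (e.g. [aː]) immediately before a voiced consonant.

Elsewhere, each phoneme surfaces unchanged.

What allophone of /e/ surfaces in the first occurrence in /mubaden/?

/e/ — between /d/ and /n/, before a voiced consonant — surfaces as [eː] (rule 1).

[eː]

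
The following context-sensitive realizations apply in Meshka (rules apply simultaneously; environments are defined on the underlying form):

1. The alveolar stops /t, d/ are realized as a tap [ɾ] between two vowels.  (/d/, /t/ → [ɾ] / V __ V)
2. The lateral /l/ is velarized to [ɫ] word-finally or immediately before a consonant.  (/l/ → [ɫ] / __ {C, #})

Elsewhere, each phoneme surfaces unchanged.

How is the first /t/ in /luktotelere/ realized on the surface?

[t]

/t/ (between /k/ and /o/) fails the environment for rule 1, so it stays [t].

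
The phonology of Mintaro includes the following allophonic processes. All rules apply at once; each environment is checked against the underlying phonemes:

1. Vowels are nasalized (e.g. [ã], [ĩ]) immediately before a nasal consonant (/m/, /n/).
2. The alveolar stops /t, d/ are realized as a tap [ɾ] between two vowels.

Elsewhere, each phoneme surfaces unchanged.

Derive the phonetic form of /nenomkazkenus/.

[nẽnõmkazkẽnus]

/n/ — not in any rule's target class → [n].
/e/ (between /n/ and /n/) occurs before a nasal consonant → [ẽ] by rule 1.
/n/ (between /e/ and /o/) is unaffected → [n].
/o/ meets the environment for rule 1 (before a nasal consonant) → [õ].
/m/ (between /o/ and /k/): no rule targets it → [m].
/k/ (between /m/ and /a/): no rule targets it → [k].
/a/ — between /k/ and /z/; rule 1 does not apply here → [a].
/z/ (between /a/ and /k/) is unaffected → [z].
/k/ — not in any rule's target class → [k].
/e/ (between /k/ and /n/): before a nasal consonant, so rule 1 applies → [ẽ].
/n/ — not in any rule's target class → [n].
/u/ (between /n/ and /s/): rule 1 targets it, but not before a nasal consonant → unchanged [u].
/s/ (word-final) is unaffected → [s].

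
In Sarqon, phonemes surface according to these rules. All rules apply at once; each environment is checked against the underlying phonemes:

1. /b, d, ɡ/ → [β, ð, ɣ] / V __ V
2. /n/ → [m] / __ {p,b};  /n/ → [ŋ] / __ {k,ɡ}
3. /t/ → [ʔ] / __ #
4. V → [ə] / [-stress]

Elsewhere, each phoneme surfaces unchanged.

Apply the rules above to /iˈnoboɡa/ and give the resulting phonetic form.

/i/ — word-initial, in an unstressed syllable — surfaces as [ə] (rule 4).
/n/ (between /i/ and /o/): rule 2 targets it, but not before a labial or velar stop → unchanged [n].
/o/ (between /n/ and /b/): rule 4 targets it, but not in an unstressed syllable → unchanged [o].
/b/ (between /o/ and /o/): between two vowels, so rule 1 applies → [β].
/o/ — between /b/ and /ɡ/, in an unstressed syllable — surfaces as [ə] (rule 4).
Rule 1 applies to /ɡ/ (between /o/ and /a/: between two vowels) → [ɣ].
/a/ — word-final, in an unstressed syllable — surfaces as [ə] (rule 4).

[əˈnoβəɣə]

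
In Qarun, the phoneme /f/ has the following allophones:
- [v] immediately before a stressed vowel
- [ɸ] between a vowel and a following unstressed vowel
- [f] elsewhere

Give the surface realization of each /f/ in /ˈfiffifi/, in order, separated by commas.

Occurrence 1 (position 1): immediately before a stressed vowel → [v].
Occurrence 2 (position 3): no conditioning environment matches → elsewhere allophone [f].
Occurrence 3 (position 4): no conditioning environment matches → elsewhere allophone [f].
Occurrence 4 (position 6): between a vowel and a following unstressed vowel → [ɸ].

[v], [f], [f], [ɸ]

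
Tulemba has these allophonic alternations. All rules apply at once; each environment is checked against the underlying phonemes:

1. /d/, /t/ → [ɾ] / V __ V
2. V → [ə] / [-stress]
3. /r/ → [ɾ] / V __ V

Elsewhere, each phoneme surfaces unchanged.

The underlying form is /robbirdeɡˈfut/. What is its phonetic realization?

/r/ (word-initial): rule 3 targets it, but not between two vowels → unchanged [r].
/o/ (between /r/ and /b/) occurs in an unstressed syllable → [ə] by rule 2.
/b/ (between /o/ and /b/) is unaffected → [b].
/b/ (between /b/ and /i/): no rule targets it → [b].
Rule 2 applies to /i/ (between /b/ and /r/: in an unstressed syllable) → [ə].
/r/ (between /i/ and /d/): rule 3 targets it, but not between two vowels → unchanged [r].
/d/ (between /r/ and /e/) is in the target of rule 1 but the environment (between two vowels) is not met → [d].
/e/ meets the environment for rule 2 (in an unstressed syllable) → [ə].
/ɡ/ (between /e/ and /f/): no rule targets it → [ɡ].
/f/ (between /ɡ/ and /u/) is unaffected → [f].
/u/ (between /f/ and /t/) is in the target of rule 2 but the environment (in an unstressed syllable) is not met → [u].
/t/ (word-final) fails the environment for rule 1, so it stays [t].

[rəbbərdəɡˈfut]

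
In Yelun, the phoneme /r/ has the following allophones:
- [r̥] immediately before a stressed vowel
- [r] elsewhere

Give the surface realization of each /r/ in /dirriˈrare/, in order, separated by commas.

Occurrence 1 (position 3): no conditioning environment matches → elsewhere allophone [r].
Occurrence 2 (position 4): no conditioning environment matches → elsewhere allophone [r].
Occurrence 3 (position 6): immediately before a stressed vowel → [r̥].
Occurrence 4 (position 8): no conditioning environment matches → elsewhere allophone [r].

[r], [r], [r̥], [r]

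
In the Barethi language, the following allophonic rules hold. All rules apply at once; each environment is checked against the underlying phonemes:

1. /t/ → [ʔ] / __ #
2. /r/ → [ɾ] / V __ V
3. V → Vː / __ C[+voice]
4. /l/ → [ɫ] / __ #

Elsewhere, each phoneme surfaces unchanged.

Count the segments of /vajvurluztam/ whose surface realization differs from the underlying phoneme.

Segments that undergo a rule: /a/ → [aː] (rule 3); /u/ → [uː] (rule 3); /u/ → [uː] (rule 3); /a/ → [aː] (rule 3).
All other segments surface unchanged.

4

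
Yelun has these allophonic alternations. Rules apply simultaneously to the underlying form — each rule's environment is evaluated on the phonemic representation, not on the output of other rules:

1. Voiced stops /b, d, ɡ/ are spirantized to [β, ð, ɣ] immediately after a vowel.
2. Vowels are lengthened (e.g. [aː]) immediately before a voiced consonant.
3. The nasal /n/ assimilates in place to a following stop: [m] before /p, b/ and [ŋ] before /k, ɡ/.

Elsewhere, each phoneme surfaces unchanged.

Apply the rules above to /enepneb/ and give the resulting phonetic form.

[eːnepneːβ]

/e/ meets the environment for rule 2 (before a voiced consonant) → [eː].
/n/ (between /e/ and /e/) is in the target of rule 3 but the environment (before a labial or velar stop) is not met → [n].
/e/ (between /n/ and /p/) fails the environment for rule 2, so it stays [e].
/p/ (between /e/ and /n/): no rule targets it → [p].
/n/ (between /p/ and /e/) is in the target of rule 3 but the environment (before a labial or velar stop) is not met → [n].
/e/ (between /n/ and /b/) occurs before a voiced consonant → [eː] by rule 2.
/b/ (word-final): immediately after a vowel, so rule 1 applies → [β].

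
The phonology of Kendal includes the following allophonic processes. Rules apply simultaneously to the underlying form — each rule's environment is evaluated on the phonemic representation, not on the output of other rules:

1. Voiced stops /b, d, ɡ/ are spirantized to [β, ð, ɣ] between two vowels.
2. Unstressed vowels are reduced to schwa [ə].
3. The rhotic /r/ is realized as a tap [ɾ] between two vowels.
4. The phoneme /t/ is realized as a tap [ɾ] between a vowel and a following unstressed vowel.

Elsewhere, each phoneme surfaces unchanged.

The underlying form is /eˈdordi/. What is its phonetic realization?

/e/ meets the environment for rule 2 (in an unstressed syllable) → [ə].
Rule 1 applies to /d/ (between /e/ and /o/: between two vowels) → [ð].
/o/ (between /d/ and /r/) is in the target of rule 2 but the environment (in an unstressed syllable) is not met → [o].
/r/ (between /o/ and /d/) fails the environment for rule 3, so it stays [r].
/d/ (between /r/ and /i/) is in the target of rule 1 but the environment (between two vowels) is not met → [d].
/i/ (word-final) occurs in an unstressed syllable → [ə] by rule 2.

[əˈðordə]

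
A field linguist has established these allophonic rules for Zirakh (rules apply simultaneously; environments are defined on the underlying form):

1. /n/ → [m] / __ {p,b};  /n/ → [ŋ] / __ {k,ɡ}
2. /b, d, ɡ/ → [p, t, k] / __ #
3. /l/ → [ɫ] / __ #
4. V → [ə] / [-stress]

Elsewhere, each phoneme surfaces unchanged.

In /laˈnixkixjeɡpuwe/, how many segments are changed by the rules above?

Segments that undergo a rule: /a/ → [ə] (rule 4); /i/ → [ə] (rule 4); /e/ → [ə] (rule 4); /u/ → [ə] (rule 4); /e/ → [ə] (rule 4).
All other segments surface unchanged.

5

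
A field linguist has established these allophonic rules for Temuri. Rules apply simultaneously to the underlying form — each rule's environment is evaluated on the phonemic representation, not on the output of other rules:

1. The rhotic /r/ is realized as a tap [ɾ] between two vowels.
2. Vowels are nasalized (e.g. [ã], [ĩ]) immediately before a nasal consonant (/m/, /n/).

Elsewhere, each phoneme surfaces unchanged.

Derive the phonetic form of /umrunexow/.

[ũmrũnexow]

Rule 2 applies to /u/ (word-initial: before a nasal consonant) → [ũ].
/m/ (between /u/ and /r/) is unaffected → [m].
/r/ — between /m/ and /u/; rule 1 does not apply here → [r].
/u/ meets the environment for rule 2 (before a nasal consonant) → [ũ].
/n/ stays [n].
/e/ (between /n/ and /x/) fails the environment for rule 2, so it stays [e].
/x/ (between /e/ and /o/): no rule targets it → [x].
/o/ (between /x/ and /w/) fails the environment for rule 2, so it stays [o].
/w/ (word-final) is unaffected → [w].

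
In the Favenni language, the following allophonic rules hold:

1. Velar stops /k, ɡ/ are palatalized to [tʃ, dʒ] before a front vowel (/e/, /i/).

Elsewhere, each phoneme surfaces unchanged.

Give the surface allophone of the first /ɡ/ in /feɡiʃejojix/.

[dʒ]

Rule 1 applies to /ɡ/ (between /e/ and /i/: before a front vowel) → [dʒ].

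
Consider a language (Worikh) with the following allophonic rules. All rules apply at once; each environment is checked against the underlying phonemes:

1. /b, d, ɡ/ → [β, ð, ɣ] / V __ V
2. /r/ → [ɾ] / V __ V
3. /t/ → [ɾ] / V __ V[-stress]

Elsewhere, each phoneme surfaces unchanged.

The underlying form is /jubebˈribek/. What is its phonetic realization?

/j/ — not in any rule's target class → [j].
/u/ (between /j/ and /b/): no rule targets it → [u].
/b/ meets the environment for rule 1 (between two vowels) → [β].
/e/ stays [e].
/b/ (between /e/ and /r/): rule 1 targets it, but not between two vowels → unchanged [b].
/r/ (between /b/ and /i/) is in the target of rule 2 but the environment (between two vowels) is not met → [r].
/i/ (between /r/ and /b/) is unaffected → [i].
Rule 1 applies to /b/ (between /i/ and /e/: between two vowels) → [β].
/e/ stays [e].
/k/ stays [k].

[juβebˈriβek]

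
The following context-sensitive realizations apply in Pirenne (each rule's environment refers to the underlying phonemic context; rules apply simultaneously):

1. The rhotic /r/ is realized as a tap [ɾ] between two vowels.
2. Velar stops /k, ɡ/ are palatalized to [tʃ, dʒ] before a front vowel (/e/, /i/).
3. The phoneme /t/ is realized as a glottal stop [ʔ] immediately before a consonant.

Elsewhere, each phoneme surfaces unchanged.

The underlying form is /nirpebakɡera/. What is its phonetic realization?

/n/ — not in any rule's target class → [n].
/i/ — not in any rule's target class → [i].
/r/ (between /i/ and /p/): rule 1 targets it, but not between two vowels → unchanged [r].
/p/ (between /r/ and /e/) is unaffected → [p].
/e/ (between /p/ and /b/) is unaffected → [e].
/b/ (between /e/ and /a/): no rule targets it → [b].
/a/ (between /b/ and /k/) is unaffected → [a].
/k/ (between /a/ and /ɡ/): rule 2 targets it, but not before a front vowel → unchanged [k].
Rule 2 applies to /ɡ/ (between /k/ and /e/: before a front vowel) → [dʒ].
/e/ (between /ɡ/ and /r/) is unaffected → [e].
/r/ (between /e/ and /a/) occurs between two vowels → [ɾ] by rule 1.
/a/ stays [a].

[nirpebakdʒeɾa]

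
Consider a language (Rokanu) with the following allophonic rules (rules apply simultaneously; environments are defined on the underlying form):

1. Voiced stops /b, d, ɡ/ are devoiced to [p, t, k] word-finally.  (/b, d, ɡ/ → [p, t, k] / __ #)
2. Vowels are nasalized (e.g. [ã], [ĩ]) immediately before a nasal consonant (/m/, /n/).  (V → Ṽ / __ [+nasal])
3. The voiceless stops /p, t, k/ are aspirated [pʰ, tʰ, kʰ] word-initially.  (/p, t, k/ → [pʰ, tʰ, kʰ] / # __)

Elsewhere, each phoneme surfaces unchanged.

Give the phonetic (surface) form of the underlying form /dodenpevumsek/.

/d/ (word-initial) is in the target of rule 1 but the environment (word-finally) is not met → [d].
/o/ (between /d/ and /d/) fails the environment for rule 2, so it stays [o].
/d/ — between /o/ and /e/; rule 1 does not apply here → [d].
/e/ (between /d/ and /n/) occurs before a nasal consonant → [ẽ] by rule 2.
/n/ — not in any rule's target class → [n].
/p/ (between /n/ and /e/) fails the environment for rule 3, so it stays [p].
/e/ (between /p/ and /v/) is in the target of rule 2 but the environment (before a nasal consonant) is not met → [e].
/v/ (between /e/ and /u/): no rule targets it → [v].
/u/ — between /v/ and /m/, before a nasal consonant — surfaces as [ũ] (rule 2).
/m/ stays [m].
/s/ — not in any rule's target class → [s].
/e/ (between /s/ and /k/) is in the target of rule 2 but the environment (before a nasal consonant) is not met → [e].
/k/ (word-final): rule 3 targets it, but not word-initially → unchanged [k].

[dodẽnpevũmsek]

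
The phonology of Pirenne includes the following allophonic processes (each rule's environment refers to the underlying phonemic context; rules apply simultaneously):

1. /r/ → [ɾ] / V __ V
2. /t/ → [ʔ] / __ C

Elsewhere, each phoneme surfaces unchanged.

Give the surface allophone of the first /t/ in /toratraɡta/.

[t]

/t/ (word-initial): rule 2 targets it, but not immediately before a consonant → unchanged [t].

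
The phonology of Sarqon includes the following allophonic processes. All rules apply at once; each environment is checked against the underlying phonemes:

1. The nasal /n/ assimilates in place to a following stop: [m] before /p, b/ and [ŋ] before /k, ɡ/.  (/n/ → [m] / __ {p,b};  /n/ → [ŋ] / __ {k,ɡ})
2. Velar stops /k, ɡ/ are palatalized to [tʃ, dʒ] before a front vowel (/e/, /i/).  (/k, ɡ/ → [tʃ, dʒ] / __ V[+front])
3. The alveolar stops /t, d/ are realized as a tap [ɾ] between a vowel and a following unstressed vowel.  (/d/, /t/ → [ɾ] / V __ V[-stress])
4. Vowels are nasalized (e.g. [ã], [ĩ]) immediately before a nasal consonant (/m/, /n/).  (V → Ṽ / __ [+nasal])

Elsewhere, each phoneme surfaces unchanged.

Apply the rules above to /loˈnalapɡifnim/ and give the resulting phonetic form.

[lõˈnalapdʒifnĩm]

/l/ (word-initial): no rule targets it → [l].
/o/ (between /l/ and /n/) occurs before a nasal consonant → [õ] by rule 4.
/n/ — between /o/ and /a/; rule 1 does not apply here → [n].
/a/ (between /n/ and /l/): rule 4 targets it, but not before a nasal consonant → unchanged [a].
/l/ (between /a/ and /a/) is unaffected → [l].
/a/ (between /l/ and /p/) fails the environment for rule 4, so it stays [a].
/p/ (between /a/ and /ɡ/) is unaffected → [p].
Rule 2 applies to /ɡ/ (between /p/ and /i/: before a front vowel) → [dʒ].
/i/ (between /ɡ/ and /f/) is in the target of rule 4 but the environment (before a nasal consonant) is not met → [i].
/f/ (between /i/ and /n/): no rule targets it → [f].
/n/ (between /f/ and /i/) is in the target of rule 1 but the environment (before a labial or velar stop) is not met → [n].
/i/ (between /n/ and /m/): before a nasal consonant, so rule 4 applies → [ĩ].
/m/ (word-final): no rule targets it → [m].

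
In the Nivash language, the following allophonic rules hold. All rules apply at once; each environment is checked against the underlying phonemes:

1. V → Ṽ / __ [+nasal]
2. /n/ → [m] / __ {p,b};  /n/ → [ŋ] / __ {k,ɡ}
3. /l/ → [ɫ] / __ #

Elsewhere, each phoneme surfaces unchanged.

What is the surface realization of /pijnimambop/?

[pijnĩmãmbop]

/p/ (word-initial) is unaffected → [p].
/i/ (between /p/ and /j/) fails the environment for rule 1, so it stays [i].
/j/ stays [j].
/n/ (between /j/ and /i/): rule 2 targets it, but not before a labial or velar stop → unchanged [n].
/i/ (between /n/ and /m/) occurs before a nasal consonant → [ĩ] by rule 1.
/m/ stays [m].
/a/ (between /m/ and /m/) occurs before a nasal consonant → [ã] by rule 1.
/m/ (between /a/ and /b/) is unaffected → [m].
/b/ — not in any rule's target class → [b].
/o/ (between /b/ and /p/): rule 1 targets it, but not before a nasal consonant → unchanged [o].
/p/ (word-final) is unaffected → [p].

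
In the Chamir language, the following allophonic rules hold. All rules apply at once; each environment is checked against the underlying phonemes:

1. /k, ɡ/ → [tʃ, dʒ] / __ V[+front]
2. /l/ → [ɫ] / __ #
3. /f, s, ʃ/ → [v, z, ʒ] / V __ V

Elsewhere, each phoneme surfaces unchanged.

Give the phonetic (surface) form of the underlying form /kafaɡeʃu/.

[kavadʒeʒu]

/k/ (word-initial) fails the environment for rule 1, so it stays [k].
/a/ (between /k/ and /f/) is unaffected → [a].
Rule 3 applies to /f/ (between /a/ and /a/: between two vowels) → [v].
/a/ (between /f/ and /ɡ/) is unaffected → [a].
/ɡ/ meets the environment for rule 1 (before a front vowel) → [dʒ].
/e/ (between /ɡ/ and /ʃ/): no rule targets it → [e].
Rule 3 applies to /ʃ/ (between /e/ and /u/: between two vowels) → [ʒ].
/u/ — not in any rule's target class → [u].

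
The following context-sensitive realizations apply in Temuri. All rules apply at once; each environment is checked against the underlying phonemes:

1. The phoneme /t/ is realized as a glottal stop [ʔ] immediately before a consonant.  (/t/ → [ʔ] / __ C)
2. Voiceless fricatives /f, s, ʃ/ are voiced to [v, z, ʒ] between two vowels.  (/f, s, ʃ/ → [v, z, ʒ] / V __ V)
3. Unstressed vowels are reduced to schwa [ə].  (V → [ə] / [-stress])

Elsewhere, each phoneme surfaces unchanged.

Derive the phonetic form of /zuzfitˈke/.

/z/ (word-initial): no rule targets it → [z].
/u/ (between /z/ and /z/): in an unstressed syllable, so rule 3 applies → [ə].
/z/ — not in any rule's target class → [z].
/f/ (between /z/ and /i/) fails the environment for rule 2, so it stays [f].
/i/ meets the environment for rule 3 (in an unstressed syllable) → [ə].
/t/ meets the environment for rule 1 (immediately before a consonant) → [ʔ].
/k/ (between /t/ and /e/): no rule targets it → [k].
/e/ (word-final) is in the target of rule 3 but the environment (in an unstressed syllable) is not met → [e].

[zəzfəʔˈke]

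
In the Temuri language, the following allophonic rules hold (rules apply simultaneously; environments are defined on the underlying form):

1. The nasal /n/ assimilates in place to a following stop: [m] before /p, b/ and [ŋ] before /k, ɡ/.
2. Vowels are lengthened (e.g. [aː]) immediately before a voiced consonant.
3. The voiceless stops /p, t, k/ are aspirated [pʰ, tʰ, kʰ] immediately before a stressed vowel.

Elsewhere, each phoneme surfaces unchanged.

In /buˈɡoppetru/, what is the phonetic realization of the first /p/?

/p/ (between /o/ and /p/) is in the target of rule 3 but the environment (immediately before a stressed vowel) is not met → [p].

[p]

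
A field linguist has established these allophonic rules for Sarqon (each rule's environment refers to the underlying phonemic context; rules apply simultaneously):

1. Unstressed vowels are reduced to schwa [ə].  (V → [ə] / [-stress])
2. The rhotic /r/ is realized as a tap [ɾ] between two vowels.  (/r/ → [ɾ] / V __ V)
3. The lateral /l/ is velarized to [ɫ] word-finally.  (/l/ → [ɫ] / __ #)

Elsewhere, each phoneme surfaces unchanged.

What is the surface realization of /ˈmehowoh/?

/m/ stays [m].
/e/ (between /m/ and /h/) is in the target of rule 1 but the environment (in an unstressed syllable) is not met → [e].
/h/ (between /e/ and /o/) is unaffected → [h].
Rule 1 applies to /o/ (between /h/ and /w/: in an unstressed syllable) → [ə].
/w/ — not in any rule's target class → [w].
/o/ — between /w/ and /h/, in an unstressed syllable — surfaces as [ə] (rule 1).
/h/ stays [h].

[ˈmehəwəh]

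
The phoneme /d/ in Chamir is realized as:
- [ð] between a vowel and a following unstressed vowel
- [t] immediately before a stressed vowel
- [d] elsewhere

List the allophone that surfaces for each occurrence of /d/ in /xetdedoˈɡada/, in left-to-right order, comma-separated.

Occurrence 1 (position 4): no conditioning environment matches → elsewhere allophone [d].
Occurrence 2 (position 6): between a vowel and a following unstressed vowel → [ð].
Occurrence 3 (position 10): between a vowel and a following unstressed vowel → [ð].

[d], [ð], [ð]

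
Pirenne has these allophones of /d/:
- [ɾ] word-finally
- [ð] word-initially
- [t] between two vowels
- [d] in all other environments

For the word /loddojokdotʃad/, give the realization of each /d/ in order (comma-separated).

Occurrence 1 (position 3): no conditioning environment matches → elsewhere allophone [d].
Occurrence 2 (position 4): no conditioning environment matches → elsewhere allophone [d].
Occurrence 3 (position 9): no conditioning environment matches → elsewhere allophone [d].
Occurrence 4 (position 14): word-finally → [ɾ].

[d], [d], [d], [ɾ]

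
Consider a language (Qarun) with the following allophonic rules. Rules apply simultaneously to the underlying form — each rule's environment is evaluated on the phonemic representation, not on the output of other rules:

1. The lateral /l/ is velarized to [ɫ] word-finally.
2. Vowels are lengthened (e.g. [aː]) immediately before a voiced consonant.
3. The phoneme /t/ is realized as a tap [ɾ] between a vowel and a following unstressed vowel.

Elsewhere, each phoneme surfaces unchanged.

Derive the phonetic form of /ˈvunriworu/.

/u/ meets the environment for rule 2 (before a voiced consonant) → [uː].
Rule 2 applies to /i/ (between /r/ and /w/: before a voiced consonant) → [iː].
/o/ (between /w/ and /r/): before a voiced consonant, so rule 2 applies → [oː].
/u/ (word-final) is in the target of rule 2 but the environment (before a voiced consonant) is not met → [u].

[ˈvuːnriːwoːru]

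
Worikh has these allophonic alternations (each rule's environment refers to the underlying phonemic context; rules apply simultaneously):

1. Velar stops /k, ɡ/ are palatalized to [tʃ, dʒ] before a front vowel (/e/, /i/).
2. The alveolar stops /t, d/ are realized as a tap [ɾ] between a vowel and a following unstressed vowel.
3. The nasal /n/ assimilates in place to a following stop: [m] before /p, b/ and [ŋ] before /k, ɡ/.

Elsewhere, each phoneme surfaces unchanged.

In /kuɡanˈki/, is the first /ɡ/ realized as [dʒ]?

No

/ɡ/ (between /u/ and /a/): rule 1 targets it, but not before a front vowel → unchanged [ɡ].
The actual realization is [ɡ], not [dʒ].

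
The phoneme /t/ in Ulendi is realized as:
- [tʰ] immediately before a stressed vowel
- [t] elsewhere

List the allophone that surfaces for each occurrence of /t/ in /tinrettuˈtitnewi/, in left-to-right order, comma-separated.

Occurrence 1 (position 1): no conditioning environment matches → elsewhere allophone [t].
Occurrence 2 (position 6): no conditioning environment matches → elsewhere allophone [t].
Occurrence 3 (position 7): no conditioning environment matches → elsewhere allophone [t].
Occurrence 4 (position 9): immediately before a stressed vowel → [tʰ].
Occurrence 5 (position 11): no conditioning environment matches → elsewhere allophone [t].

[t], [t], [t], [tʰ], [t]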